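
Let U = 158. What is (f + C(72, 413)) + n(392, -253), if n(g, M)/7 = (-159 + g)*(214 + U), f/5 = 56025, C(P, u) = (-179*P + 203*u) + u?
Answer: 958221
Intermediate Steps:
C(P, u) = -179*P + 204*u
f = 280125 (f = 5*56025 = 280125)
n(g, M) = -414036 + 2604*g (n(g, M) = 7*((-159 + g)*(214 + 158)) = 7*((-159 + g)*372) = 7*(-59148 + 372*g) = -414036 + 2604*g)
(f + C(72, 413)) + n(392, -253) = (280125 + (-179*72 + 204*413)) + (-414036 + 2604*392) = (280125 + (-12888 + 84252)) + (-414036 + 1020768) = (280125 + 71364) + 606732 = 351489 + 606732 = 958221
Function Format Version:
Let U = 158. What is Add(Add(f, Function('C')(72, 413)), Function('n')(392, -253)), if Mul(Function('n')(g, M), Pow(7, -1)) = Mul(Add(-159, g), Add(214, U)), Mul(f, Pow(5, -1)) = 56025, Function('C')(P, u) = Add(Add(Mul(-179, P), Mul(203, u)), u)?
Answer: 958221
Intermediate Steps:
Function('C')(P, u) = Add(Mul(-179, P), Mul(204, u))
f = 280125 (f = Mul(5, 56025) = 280125)
Function('n')(g, M) = Add(-414036, Mul(2604, g)) (Function('n')(g, M) = Mul(7, Mul(Add(-159, g), Add(214, 158))) = Mul(7, Mul(Add(-159, g), 372)) = Mul(7, Add(-59148, Mul(372, g))) = Add(-414036, Mul(2604, g)))
Add(Add(f, Function('C')(72, 413)), Function('n')(392, -253)) = Add(Add(280125, Add(Mul(-179, 72), Mul(204, 413))), Add(-414036, Mul(2604, 392))) = Add(Add(280125, Add(-12888, 84252)), Add(-414036, 1020768)) = Add(Add(280125, 71364), 606732) = Add(351489, 606732) = 958221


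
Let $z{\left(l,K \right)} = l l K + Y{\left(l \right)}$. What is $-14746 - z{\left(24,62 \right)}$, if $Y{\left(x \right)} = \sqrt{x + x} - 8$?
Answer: $-50450 - 4 \sqrt{3} \approx -50457.0$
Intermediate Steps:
$Y{\left(x \right)} = -8 + \sqrt{2} \sqrt{x}$ ($Y{\left(x \right)} = \sqrt{2 x} - 8 = \sqrt{2} \sqrt{x} - 8 = -8 + \sqrt{2} \sqrt{x}$)
$z{\left(l,K \right)} = -8 + K l^{2} + \sqrt{2} \sqrt{l}$ ($z{\left(l,K \right)} = l l K + \left(-8 + \sqrt{2} \sqrt{l}\right) = l^{2} K + \left(-8 + \sqrt{2} \sqrt{l}\right) = K l^{2} + \left(-8 + \sqrt{2} \sqrt{l}\right) = -8 + K l^{2} + \sqrt{2} \sqrt{l}$)
$-14746 - z{\left(24,62 \right)} = -14746 - \left(-8 + 62 \cdot 24^{2} + \sqrt{2} \sqrt{24}\right) = -14746 - \left(-8 + 62 \cdot 576 + \sqrt{2} \cdot 2 \sqrt{6}\right) = -14746 - \left(-8 + 35712 + 4 \sqrt{3}\right) = -14746 - \left(35704 + 4 \sqrt{3}\right) = -50450 - 4 \sqrt{3}$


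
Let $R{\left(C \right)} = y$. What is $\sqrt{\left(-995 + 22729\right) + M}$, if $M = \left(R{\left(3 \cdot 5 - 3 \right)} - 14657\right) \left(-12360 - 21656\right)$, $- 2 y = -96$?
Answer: $3 \sqrt{55217942} \approx 22293.0$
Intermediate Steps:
$y = 48$ ($y = \left(- \frac{1}{2}\right) \left(-96\right) = 48$)
$R{\left(C \right)} = 48$
$M = 496939744$ ($M = \left(48 - 14657\right) \left(-12360 - 21656\right) = \left(-14609\right) \left(-34016\right) = 496939744$)
$\sqrt{\left(-995 + 22729\right) + M} = \sqrt{\left(-995 + 22729\right) + 496939744} = \sqrt{21734 + 496939744} = \sqrt{496961478} = 3 \sqrt{55217942}$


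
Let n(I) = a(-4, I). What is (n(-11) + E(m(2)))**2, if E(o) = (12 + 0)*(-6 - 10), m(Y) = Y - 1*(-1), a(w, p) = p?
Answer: 41209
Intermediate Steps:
n(I) = I
m(Y) = 1 + Y (m(Y) = Y + 1 = 1 + Y)
E(o) = -192 (E(o) = 12*(-16) = -192)
(n(-11) + E(m(2)))**2 = (-11 - 192)**2 = (-203)**2 = 41209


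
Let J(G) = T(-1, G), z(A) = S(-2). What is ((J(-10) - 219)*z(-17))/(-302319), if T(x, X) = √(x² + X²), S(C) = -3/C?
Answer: 73/67182 - √101/201546 ≈ 0.0010367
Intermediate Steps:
z(A) = 3/2 (z(A) = -3/(-2) = -3*(-½) = 3/2)
T(x, X) = √(X² + x²)
J(G) = √(1 + G²) (J(G) = √(G² + (-1)²) = √(G² + 1) = √(1 + G²))
((J(-10) - 219)*z(-17))/(-302319) = ((√(1 + (-10)²) - 219)*(3/2))/(-302319) = ((√(1 + 100) - 219)*(3/2))*(-1/302319) = ((√101 - 219)*(3/2))*(-1/302319) = ((-219 + √101)*(3/2))*(-1/302319) = (-657/2 + 3*√101/2)*(-1/302319) = 73/67182 - √101/201546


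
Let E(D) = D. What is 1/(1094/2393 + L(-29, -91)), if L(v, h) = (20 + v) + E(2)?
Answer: -2393/15657 ≈ -0.15284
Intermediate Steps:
L(v, h) = 22 + v (L(v, h) = (20 + v) + 2 = 22 + v)
1/(1094/2393 + L(-29, -91)) = 1/(1094/2393 + (22 - 29)) = 1/(1094*(1/2393) - 7) = 1/(1094/2393 - 7) = 1/(-15657/2393) = -2393/15657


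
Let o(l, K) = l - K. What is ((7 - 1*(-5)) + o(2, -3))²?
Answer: 289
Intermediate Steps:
((7 - 1*(-5)) + o(2, -3))² = ((7 - 1*(-5)) + (2 - 1*(-3)))² = ((7 + 5) + (2 + 3))² = (12 + 5)² = 17² = 289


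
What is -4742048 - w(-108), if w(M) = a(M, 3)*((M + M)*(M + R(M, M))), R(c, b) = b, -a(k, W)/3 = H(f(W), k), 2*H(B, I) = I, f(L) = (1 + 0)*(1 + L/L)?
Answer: -12300320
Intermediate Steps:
f(L) = 2 (f(L) = 1*(1 + 1) = 1*2 = 2)
H(B, I) = I/2
a(k, W) = -3*k/2
w(M) = -6*M³ (w(M) = (-3*M/2)*((M + M)*(M + M)) = (-3*M/2)*((2*M)*(2*M)) = (-3*M/2)*(4*M²) = -6*M³)
-4742048 - w(-108) = -4742048 - (-6)*(-108)³ = -4742048 - (-6)*(-1259712) = -4742048 - 1*7558272 = -4742048 - 7558272 = -12300320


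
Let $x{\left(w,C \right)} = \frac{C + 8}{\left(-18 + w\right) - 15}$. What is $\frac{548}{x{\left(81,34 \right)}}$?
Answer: $\frac{4384}{7} \approx 626.29$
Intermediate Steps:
$x{\left(w,C \right)} = \frac{8 + C}{-33 + w}$
$\frac{548}{x{\left(81,34 \right)}} = \frac{548}{\frac{1}{-33 + 81} \left(8 + 34\right)} = \frac{548}{\frac{1}{48} \cdot 42} = \frac{548}{\frac{7}{8}} = 548 \cdot \frac{8}{7} = \frac{4384}{7}$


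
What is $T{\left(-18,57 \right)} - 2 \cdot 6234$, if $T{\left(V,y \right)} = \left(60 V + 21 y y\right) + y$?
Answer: $54738$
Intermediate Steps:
$T{\left(V,y \right)} = y + 21 y^{2} + 60 V$ ($T{\left(V,y \right)} = \left(60 V + 21 y^{2}\right) + y = \left(21 y^{2} + 60 V\right) + y = y + 21 y^{2} + 60 V$)
$T{\left(-18,57 \right)} - 2 \cdot 6234 = \left(57 + 21 \cdot 57^{2} + 60 \left(-18\right)\right) - 2 \cdot 6234 = \left(57 + 21 \cdot 3249 - 1080\right) - 12468 = \left(57 + 68229 - 1080\right) - 12468 = 67206 - 12468 = 54738$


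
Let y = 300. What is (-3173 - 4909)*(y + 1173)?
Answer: -11904786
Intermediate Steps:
(-3173 - 4909)*(y + 1173) = (-3173 - 4909)*(300 + 1173) = -8082*1473 = -11904786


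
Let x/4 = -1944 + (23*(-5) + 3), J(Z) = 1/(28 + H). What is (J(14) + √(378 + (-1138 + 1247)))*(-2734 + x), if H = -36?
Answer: 5479/4 - 10958*√487 ≈ -2.4045e+5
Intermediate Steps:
J(Z) = -⅛ (J(Z) = 1/(28 - 36) = 1/(-8) = -⅛)
x = -8224 (x = 4*(-1944 + (23*(-5) + 3)) = 4*(-1944 + (-115 + 3)) = 4*(-1944 - 112) = 4*(-2056) = -8224)
(J(14) + √(378 + (-1138 + 1247)))*(-2734 + x) = (-⅛ + √(378 + (-1138 + 1247)))*(-2734 - 8224) = (-⅛ + √(378 + 109))*(-10958) = (-⅛ + √487)*(-10958) = 5479/4 - 10958*√487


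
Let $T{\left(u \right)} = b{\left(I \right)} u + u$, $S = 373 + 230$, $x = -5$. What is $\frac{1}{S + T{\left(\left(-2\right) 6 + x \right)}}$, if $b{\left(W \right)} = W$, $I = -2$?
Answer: $\frac{1}{620} \approx 0.0016129$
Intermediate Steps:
$S = 603$
$T{\left(u \right)} = - u$ ($T{\left(u \right)} = - 2 u + u = - u$)
$\frac{1}{S + T{\left(\left(-2\right) 6 + x \right)}} = \frac{1}{603 - \left(\left(-2\right) 6 - 5\right)} = \frac{1}{603 - \left(-12 - 5\right)} = \frac{1}{603 - -17} = \frac{1}{603 + 17} = \frac{1}{620}$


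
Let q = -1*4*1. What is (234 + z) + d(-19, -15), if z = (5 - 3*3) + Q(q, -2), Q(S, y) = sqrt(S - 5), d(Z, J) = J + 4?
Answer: 219 + 3*I ≈ 219.0 + 3.0*I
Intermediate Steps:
q = -4 (q = -4*1 = -4)
d(Z, J) = 4 + J
Q(S, y) = sqrt(-5 + S)
z = -4 + 3*I (z = (5 - 3*3) + sqrt(-5 - 4) = (5 - 9) + sqrt(-9) = -4 + 3*I ≈ -4.0 + 3.0*I)
(234 + z) + d(-19, -15) = (234 + (-4 + 3*I)) + (4 - 15) = (230 + 3*I) - 11 = 219 + 3*I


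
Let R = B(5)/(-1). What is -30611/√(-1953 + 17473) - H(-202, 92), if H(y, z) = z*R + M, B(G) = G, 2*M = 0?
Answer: 460 - 30611*√970/3880 ≈ 214.28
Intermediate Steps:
M = 0 (M = (½)*0 = 0)
R = -5 (R = 5/(-1) = 5*(-1) = -5)
H(y, z) = -5*z (H(y, z) = z*(-5) + 0 = -5*z + 0 = -5*z)
-30611/√(-1953 + 17473) - H(-202, 92) = -30611/√(-1953 + 17473) - (-5)*92 = -30611*√970/3880 - 1*(-460) = -30611*√970/3880 + 460 = 460 - 30611*√970/3880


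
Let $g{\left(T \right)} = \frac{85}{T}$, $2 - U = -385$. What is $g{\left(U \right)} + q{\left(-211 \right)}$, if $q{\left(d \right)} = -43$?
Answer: $- \frac{16556}{387} \approx -42.78$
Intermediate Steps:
$U = 387$ ($U = 2 - -385 = 2 + 385 = 387$)
$g{\left(U \right)} + q{\left(-211 \right)} = \frac{85}{387} - 43 = - \frac{16556}{387}$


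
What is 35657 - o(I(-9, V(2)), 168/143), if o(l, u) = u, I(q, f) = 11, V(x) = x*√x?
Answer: 5098783/143 ≈ 35656.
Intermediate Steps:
V(x) = x^(3/2)
35657 - o(I(-9, V(2)), 168/143) = 35657 - 168/143 = 5098783/143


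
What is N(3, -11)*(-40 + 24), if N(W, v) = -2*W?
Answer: 96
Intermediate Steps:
N(3, -11)*(-40 + 24) = (-2*3)*(-40 + 24) = -6*(-16) = 96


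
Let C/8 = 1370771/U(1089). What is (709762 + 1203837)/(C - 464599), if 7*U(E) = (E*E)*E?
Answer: -2471351814010431/600014650166255 ≈ -4.1188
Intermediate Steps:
U(E) = E**3/7 (U(E) = ((E*E)*E)/7 = (E**2*E)/7 = E**3/7)
C = 76763176/1291467969 (C = 8*(1370771/(((1/7)*1089**3))) = 8*(1370771/(((1/7)*1291467969))) = 8*(1370771/(1291467969/7)) = 8*(1370771*(7/1291467969)) = 8*(9595397/1291467969) = 76763176/1291467969 ≈ 0.059439)
(709762 + 1203837)/(C - 464599) = (709762 + 1203837)/(76763176/1291467969 - 464599) = 1913599/(-600014650166255/1291467969) = 1913599*(-1291467969/600014650166255) = -2471351814010431/600014650166255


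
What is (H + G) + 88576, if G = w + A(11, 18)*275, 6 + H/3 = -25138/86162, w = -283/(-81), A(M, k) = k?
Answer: 326311007644/3489561 ≈ 93511.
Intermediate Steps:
w = 283/81 (w = -283*(-1/81) = 283/81 ≈ 3.4938)
H = -813165/43081 (H = -18 + 3*(-25138/86162) = -18 + 3*(-25138*1/86162) = -18 + 3*(-12569/43081) = -18 - 37707/43081 = -813165/43081 ≈ -18.875)
G = 401233/81 (G = 283/81 + 18*275 = 283/81 + 4950 = 401233/81 ≈ 4953.5)
(H + G) + 88576 = (-813165/43081 + 401233/81) + 88576 = 17219652508/3489561 + 88576 = 326311007644/3489561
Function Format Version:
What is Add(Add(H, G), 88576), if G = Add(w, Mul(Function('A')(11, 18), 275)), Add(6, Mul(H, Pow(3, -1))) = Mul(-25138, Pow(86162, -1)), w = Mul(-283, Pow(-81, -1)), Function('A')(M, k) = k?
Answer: Rational(326311007644, 3489561) ≈ 93511.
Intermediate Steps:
w = Rational(283, 81) (w = Mul(-283, Rational(-1, 81)) = Rational(283, 81) ≈ 3.4938)
H = Rational(-813165, 43081) (H = Add(-18, Mul(3, Mul(-25138, Pow(86162, -1)))) = Add(-18, Mul(3, Mul(-25138, Rational(1, 86162)))) = Add(-18, Mul(3, Rational(-12569, 43081))) = Add(-18, Rational(-37707, 43081)) = Rational(-813165, 43081) ≈ -18.875)
G = Rational(401233, 81) (G = Add(Rational(283, 81), Mul(18, 275)) = Add(Rational(283, 81), 4950) = Rational(401233, 81) ≈ 4953.5)
Add(Add(H, G), 88576) = Add(Add(Rational(-813165, 43081), Rational(401233, 81)), 88576) = Add(Rational(17219652508, 3489561), 88576) = Rational(326311007644, 3489561)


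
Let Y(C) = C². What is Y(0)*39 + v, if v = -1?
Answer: -1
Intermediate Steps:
Y(0)*39 + v = 0²*39 - 1 = 0*39 - 1 = 0 - 1 = -1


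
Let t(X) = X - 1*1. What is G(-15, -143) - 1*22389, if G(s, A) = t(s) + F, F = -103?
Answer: -22508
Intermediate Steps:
t(X) = -1 + X (t(X) = X - 1 = -1 + X)
G(s, A) = -104 + s (G(s, A) = (-1 + s) - 103 = -104 + s)
G(-15, -143) - 1*22389 = (-104 - 15) - 1*22389 = -119 - 22389 = -22508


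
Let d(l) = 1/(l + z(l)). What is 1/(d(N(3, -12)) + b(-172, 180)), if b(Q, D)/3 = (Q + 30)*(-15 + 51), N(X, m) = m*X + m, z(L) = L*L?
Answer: -2256/34598015 ≈ -6.5206e-5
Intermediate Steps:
z(L) = L**2
N(X, m) = m + X*m (N(X, m) = X*m + m = m + X*m)
b(Q, D) = 3240 + 108*Q (b(Q, D) = 3*((Q + 30)*(-15 + 51)) = 3*((30 + Q)*36) = 3*(1080 + 36*Q) = 3240 + 108*Q)
d(l) = 1/(l + l**2)
1/(d(N(3, -12)) + b(-172, 180)) = 1/(1/(((-12*(1 + 3)))*(1 - 12*(1 + 3))) + (3240 + 108*(-172))) = 1/(1/(((-12*4))*(1 - 12*4)) + (3240 - 18576)) = 1/(1/((-48)*(1 - 48)) - 15336) = 1/(-1/48/(-47) - 15336) = 1/(-1/48*(-1/47) - 15336) = 1/(1/2256 - 15336) = 1/(-34598015/2256) = -2256/34598015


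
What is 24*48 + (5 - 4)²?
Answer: 1153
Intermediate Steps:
24*48 + (5 - 4)² = 1152 + 1² = 1152 + 1 = 1153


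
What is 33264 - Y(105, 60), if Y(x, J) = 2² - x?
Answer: 33365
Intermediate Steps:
Y(x, J) = 4 - x
33264 - Y(105, 60) = 33264 - (4 - 1*105) = 33264 - (4 - 105) = 33264 - 1*(-101) = 33264 + 101 = 33365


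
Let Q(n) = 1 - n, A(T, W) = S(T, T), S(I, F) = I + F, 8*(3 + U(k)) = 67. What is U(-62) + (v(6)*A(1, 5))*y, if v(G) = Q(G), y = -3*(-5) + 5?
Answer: -1557/8 ≈ -194.63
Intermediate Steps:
U(k) = 43/8 (U(k) = -3 + (⅛)*67 = -3 + 67/8 = 43/8)
y = 20 (y = 15 + 5 = 20)
S(I, F) = F + I
A(T, W) = 2*T (A(T, W) = T + T = 2*T)
v(G) = 1 - G
U(-62) + (v(6)*A(1, 5))*y = 43/8 + ((1 - 1*6)*(2*1))*20 = 43/8 + ((1 - 6)*2)*20 = 43/8 - 5*2*20 = 43/8 - 10*20 = 43/8 - 200 = -1557/8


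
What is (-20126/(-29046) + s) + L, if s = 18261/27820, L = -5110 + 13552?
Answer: 3411365235283/404029860 ≈ 8443.3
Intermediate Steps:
L = 8442
s = 18261/27820 (s = 18261*(1/27820) = 18261/27820 ≈ 0.65640)
(-20126/(-29046) + s) + L = (-20126/(-29046) + 18261/27820) + 8442 = (-20126*(-1/29046) + 18261/27820) + 8442 = (10063/14523 + 18261/27820) + 8442 = 545157163/404029860 + 8442 = 3411365235283/404029860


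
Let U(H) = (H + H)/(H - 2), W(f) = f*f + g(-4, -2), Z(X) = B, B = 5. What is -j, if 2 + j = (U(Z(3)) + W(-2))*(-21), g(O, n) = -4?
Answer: 72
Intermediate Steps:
Z(X) = 5
W(f) = -4 + f² (W(f) = f*f - 4 = f² - 4 = -4 + f²)
U(H) = 2*H/(-2 + H) (U(H) = (2*H)/(-2 + H) = 2*H/(-2 + H))
j = -72 (j = -2 + (2*5/(-2 + 5) + (-4 + (-2)²))*(-21) = -2 + (2*5/3 + (-4 + 4))*(-21) = -2 + (2*5*(⅓) + 0)*(-21) = -2 + (10/3 + 0)*(-21) = -2 + (10/3)*(-21) = -2 - 70 = -72)
-j = -1*(-72) = 72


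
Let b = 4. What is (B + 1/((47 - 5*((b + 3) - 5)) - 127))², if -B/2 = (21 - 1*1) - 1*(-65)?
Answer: 234120601/8100 ≈ 28904.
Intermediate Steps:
B = -170 (B = -2*((21 - 1*1) - 1*(-65)) = -2*((21 - 1) + 65) = -2*(20 + 65) = -2*85 = -170)
(B + 1/((47 - 5*((b + 3) - 5)) - 127))² = (-170 + 1/((47 - 5*((4 + 3) - 5)) - 127))² = (-170 + 1/((47 - 5*(7 - 5)) - 127))² = (-170 + 1/((47 - 5*2) - 127))² = (-170 + 1/((47 - 10) - 127))² = (-170 + 1/(37 - 127))² = (-170 + 1/(-90))² = (-170 - 1/90)² = (-15301/90)² = 234120601/8100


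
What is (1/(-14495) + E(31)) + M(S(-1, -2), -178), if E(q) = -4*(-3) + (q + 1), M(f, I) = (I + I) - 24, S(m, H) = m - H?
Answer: -4870321/14495 ≈ -336.00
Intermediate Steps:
M(f, I) = -24 + 2*I (M(f, I) = 2*I - 24 = -24 + 2*I)
E(q) = 13 + q (E(q) = 12 + (1 + q) = 13 + q)
(1/(-14495) + E(31)) + M(S(-1, -2), -178) = (1/(-14495) + (13 + 31)) + (-24 + 2*(-178)) = (-1/14495 + 44) + (-24 - 356) = 637779/14495 - 380 = -4870321/14495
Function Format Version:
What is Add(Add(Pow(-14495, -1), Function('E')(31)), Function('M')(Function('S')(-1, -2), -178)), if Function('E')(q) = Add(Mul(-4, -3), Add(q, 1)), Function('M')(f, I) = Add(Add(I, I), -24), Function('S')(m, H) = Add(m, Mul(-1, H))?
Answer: Rational(-4870321, 14495) ≈ -336.00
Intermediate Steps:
Function('M')(f, I) = Add(-24, Mul(2, I)) (Function('M')(f, I) = Add(Mul(2, I), -24) = Add(-24, Mul(2, I)))
Function('E')(q) = Add(13, q) (Function('E')(q) = Add(12, Add(1, q)) = Add(13, q))
Add(Add(Pow(-14495, -1), Function('E')(31)), Function('M')(Function('S')(-1, -2), -178)) = Add(Add(Pow(-14495, -1), Add(13, 31)), Add(-24, Mul(2, -178))) = Add(Add(Rational(-1, 14495), 44), Add(-24, -356)) = Add(Rational(637779, 14495), -380) = Rational(-4870321, 14495)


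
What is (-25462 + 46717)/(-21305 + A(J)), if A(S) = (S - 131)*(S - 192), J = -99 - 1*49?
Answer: 4251/14711 ≈ 0.28897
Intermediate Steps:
J = -148 (J = -99 - 49 = -148)
A(S) = (-192 + S)*(-131 + S) (A(S) = (-131 + S)*(-192 + S) = (-192 + S)*(-131 + S))
(-25462 + 46717)/(-21305 + A(J)) = (-25462 + 46717)/(-21305 + (25152 + (-148)² - 323*(-148))) = 21255/(-21305 + (25152 + 21904 + 47804)) = 21255/(-21305 + 94860) = 21255/73555 = 21255*(1/73555) = 4251/14711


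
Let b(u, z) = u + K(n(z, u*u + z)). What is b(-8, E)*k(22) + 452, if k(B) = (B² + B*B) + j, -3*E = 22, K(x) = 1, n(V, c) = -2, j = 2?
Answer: -6338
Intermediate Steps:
E = -22/3 (E = -⅓*22 = -22/3 ≈ -7.3333)
k(B) = 2 + 2*B² (k(B) = (B² + B*B) + 2 = (B² + B²) + 2 = 2*B² + 2 = 2 + 2*B²)
b(u, z) = 1 + u (b(u, z) = u + 1 = 1 + u)
b(-8, E)*k(22) + 452 = (1 - 8)*(2 + 2*22²) + 452 = -7*(2 + 2*484) + 452 = -7*(2 + 968) + 452 = -7*970 + 452 = -6790 + 452 = -6338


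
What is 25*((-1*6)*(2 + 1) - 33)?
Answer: -1275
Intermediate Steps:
25*((-1*6)*(2 + 1) - 33) = 25*(-6*3 - 33) = 25*(-18 - 33) = 25*(-51) = -1275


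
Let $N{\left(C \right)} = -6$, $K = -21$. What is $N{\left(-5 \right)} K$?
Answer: $126$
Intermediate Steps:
$N{\left(-5 \right)} K = \left(-6\right) \left(-21\right) = 126$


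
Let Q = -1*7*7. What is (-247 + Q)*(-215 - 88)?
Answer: 89688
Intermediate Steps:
Q = -49 (Q = -7*7 = -49)
(-247 + Q)*(-215 - 88) = (-247 - 49)*(-215 - 88) = -296*(-303) = 89688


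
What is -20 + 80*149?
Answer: 11900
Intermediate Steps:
-20 + 80*149 = -20 + 11920 = 11900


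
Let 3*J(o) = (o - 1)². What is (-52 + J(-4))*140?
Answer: -18340/3 ≈ -6113.3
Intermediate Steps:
J(o) = (-1 + o)²/3 (J(o) = (o - 1)²/3 = (-1 + o)²/3)
(-52 + J(-4))*140 = (-52 + (-1 - 4)²/3)*140 = (-52 + (⅓)*(-5)²)*140 = (-52 + (⅓)*25)*140 = (-52 + 25/3)*140 = -131/3*140 = -18340/3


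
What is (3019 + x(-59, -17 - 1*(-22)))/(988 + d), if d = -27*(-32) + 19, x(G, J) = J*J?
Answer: 3044/1871 ≈ 1.6269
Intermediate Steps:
x(G, J) = J²
d = 883 (d = 864 + 19 = 883)
(3019 + x(-59, -17 - 1*(-22)))/(988 + d) = (3019 + (-17 - 1*(-22))²)/(988 + 883) = (3019 + (-17 + 22)²)/1871 = (3019 + 5²)*(1/1871) = (3019 + 25)*(1/1871) = 3044*(1/1871) = 3044/1871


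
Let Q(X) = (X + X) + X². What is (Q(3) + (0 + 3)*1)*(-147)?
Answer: -2646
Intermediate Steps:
Q(X) = X² + 2*X (Q(X) = 2*X + X² = X² + 2*X)
(Q(3) + (0 + 3)*1)*(-147) = (3*(2 + 3) + (0 + 3)*1)*(-147) = (3*5 + 3*1)*(-147) = (15 + 3)*(-147) = 18*(-147) = -2646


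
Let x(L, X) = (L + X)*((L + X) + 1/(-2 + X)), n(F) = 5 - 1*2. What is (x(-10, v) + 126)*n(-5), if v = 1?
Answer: 648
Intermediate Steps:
n(F) = 3 (n(F) = 5 - 2 = 3)
x(L, X) = (L + X)*(L + X + 1/(-2 + X))
(x(-10, v) + 126)*n(-5) = ((-10 + 1 + 1**3 - 2*(-10)**2 - 2*1**2 + 1*(-10)**2 - 4*(-10)*1 + 2*(-10)*1**2)/(-2 + 1) + 126)*3 = ((-10 + 1 + 1 - 2*100 - 2*1 + 1*100 + 40 + 2*(-10)*1)/(-1) + 126)*3 = (-(-10 + 1 + 1 - 200 - 2 + 100 + 40 - 20) + 126)*3 = (-1*(-90) + 126)*3 = (90 + 126)*3 = 216*3 = 648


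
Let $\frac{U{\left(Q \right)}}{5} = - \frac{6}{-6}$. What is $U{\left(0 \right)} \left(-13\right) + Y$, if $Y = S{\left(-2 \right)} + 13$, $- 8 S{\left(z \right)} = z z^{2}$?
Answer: $-51$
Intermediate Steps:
$S{\left(z \right)} = - \frac{z^{3}}{8}$ ($S{\left(z \right)} = - \frac{z z^{2}}{8} = - \frac{z^{3}}{8}$)
$U{\left(Q \right)} = 5$ ($U{\left(Q \right)} = 5 \left(- \frac{6}{-6}\right) = 5 \left(\left(-6\right) \left(- \frac{1}{6}\right)\right) = 5 \cdot 1 = 5$)
$Y = 14$ ($Y = - \frac{\left(-2\right)^{3}}{8} + 13 = \left(- \frac{1}{8}\right) \left(-8\right) + 13 = 1 + 13 = 14$)
$U{\left(0 \right)} \left(-13\right) + Y = 5 \left(-13\right) + 14 = -65 + 14 = -51$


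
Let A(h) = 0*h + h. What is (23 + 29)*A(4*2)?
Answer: 416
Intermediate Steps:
A(h) = h (A(h) = 0 + h = h)
(23 + 29)*A(4*2) = (23 + 29)*(4*2) = 52*8 = 416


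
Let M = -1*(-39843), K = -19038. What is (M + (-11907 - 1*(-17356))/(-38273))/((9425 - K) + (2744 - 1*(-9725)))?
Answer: 762452845/783295218 ≈ 0.97339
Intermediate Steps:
M = 39843
(M + (-11907 - 1*(-17356))/(-38273))/((9425 - K) + (2744 - 1*(-9725))) = (39843 + (-11907 - 1*(-17356))/(-38273))/((9425 - 1*(-19038)) + (2744 - 1*(-9725))) = (39843 + (-11907 + 17356)*(-1/38273))/((9425 + 19038) + (2744 + 9725)) = (39843 + 5449*(-1/38273))/(28463 + 12469) = (39843 - 5449/38273)/40932 = (1524905690/38273)*(1/40932) = 762452845/783295218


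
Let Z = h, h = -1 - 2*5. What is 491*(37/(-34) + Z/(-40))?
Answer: -271523/680 ≈ -399.30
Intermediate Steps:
h = -11 (h = -1 - 10 = -11)
Z = -11
491*(37/(-34) + Z/(-40)) = 491*(37/(-34) - 11/(-40)) = 491*(37*(-1/34) - 11*(-1/40)) = 491*(-37/34 + 11/40) = 491*(-553/680) = -271523/680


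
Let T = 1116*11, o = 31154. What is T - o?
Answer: -18878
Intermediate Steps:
T = 12276
T - o = 12276 - 1*31154 = 12276 - 31154 = -18878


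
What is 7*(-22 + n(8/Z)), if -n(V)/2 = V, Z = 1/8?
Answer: -1050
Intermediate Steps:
Z = ⅛ ≈ 0.12500
n(V) = -2*V
7*(-22 + n(8/Z)) = 7*(-22 - 16/⅛) = 7*(-22 - 16*8) = 7*(-22 - 2*64) = 7*(-22 - 128) = 7*(-150) = -1050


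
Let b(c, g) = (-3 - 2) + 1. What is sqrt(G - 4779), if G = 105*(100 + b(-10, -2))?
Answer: 3*sqrt(589) ≈ 72.808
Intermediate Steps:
b(c, g) = -4 (b(c, g) = -5 + 1 = -4)
G = 10080 (G = 105*(100 - 4) = 105*96 = 10080)
sqrt(G - 4779) = sqrt(10080 - 4779) = sqrt(5301) = 3*sqrt(589)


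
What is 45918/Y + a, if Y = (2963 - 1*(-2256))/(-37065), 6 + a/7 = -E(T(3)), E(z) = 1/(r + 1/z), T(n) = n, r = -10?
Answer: -49362816573/151351 ≈ -3.2615e+5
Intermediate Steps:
E(z) = 1/(-10 + 1/z)
a = -1197/29 (a = -42 + 7*(-(-1)*3/(-1 + 10*3)) = -42 + 7*(-(-1)*3/(-1 + 30)) = -42 + 7*(-(-1)*3/29) = -42 + 7*(-1*(-3/29)) = -42 + 7*(3/29) = -42 + 21/29 = -1197/29 ≈ -41.276)
Y = -5219/37065 (Y = (2963 + 2256)*(-1/37065) = 5219*(-1/37065) = -5219/37065 ≈ -0.14081)
45918/Y + a = 45918/(-5219/37065) - 1197/29 = 45918*(-37065/5219) - 1197/29 = -1701950670/5219 - 1197/29 = -49362816573/151351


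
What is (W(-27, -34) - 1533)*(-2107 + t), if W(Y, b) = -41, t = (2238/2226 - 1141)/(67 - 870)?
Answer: 987338331222/297913 ≈ 3.3142e+6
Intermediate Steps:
t = 422938/297913 (t = (2238*(1/2226) - 1141)/(-803) = (373/371 - 1141)*(-1/803) = -422938/371*(-1/803) = 422938/297913 ≈ 1.4197)
(W(-27, -34) - 1533)*(-2107 + t) = (-41 - 1533)*(-2107 + 422938/297913) = -1574*(-627279753/297913) = 987338331222/297913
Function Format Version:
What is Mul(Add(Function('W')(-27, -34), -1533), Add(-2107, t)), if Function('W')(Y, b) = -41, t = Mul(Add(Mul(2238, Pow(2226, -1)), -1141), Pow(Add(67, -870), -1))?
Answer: Rational(987338331222, 297913) ≈ 3.3142e+6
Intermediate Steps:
t = Rational(422938, 297913) (t = Mul(Add(Mul(2238, Rational(1, 2226)), -1141), Pow(-803, -1)) = Mul(Add(Rational(373, 371), -1141), Rational(-1, 803)) = Mul(Rational(-422938, 371), Rational(-1, 803)) = Rational(422938, 297913) ≈ 1.4197)
Mul(Add(Function('W')(-27, -34), -1533), Add(-2107, t)) = Mul(Add(-41, -1533), Add(-2107, Rational(422938, 297913))) = Mul(-1574, Rational(-627279753, 297913)) = Rational(987338331222, 297913)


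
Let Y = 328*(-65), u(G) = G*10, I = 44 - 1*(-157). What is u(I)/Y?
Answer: -201/2132 ≈ -0.094278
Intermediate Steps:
I = 201 (I = 44 + 157 = 201)
u(G) = 10*G
Y = -21320
u(I)/Y = (10*201)/(-21320) = 2010*(-1/21320) = -201/2132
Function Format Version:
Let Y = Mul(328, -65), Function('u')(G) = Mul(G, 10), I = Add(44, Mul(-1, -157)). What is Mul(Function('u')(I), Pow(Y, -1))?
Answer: Rational(-201, 2132) ≈ -0.094278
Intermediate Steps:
I = 201 (I = Add(44, 157) = 201)
Function('u')(G) = Mul(10, G)
Y = -21320
Mul(Function('u')(I), Pow(Y, -1)) = Mul(Mul(10, 201), Pow(-21320, -1)) = Mul(2010, Rational(-1, 21320)) = Rational(-201, 2132)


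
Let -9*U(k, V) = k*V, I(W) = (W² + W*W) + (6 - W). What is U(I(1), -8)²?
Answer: 3136/81 ≈ 38.716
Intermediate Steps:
I(W) = 6 - W + 2*W² (I(W) = (W² + W²) + (6 - W) = 2*W² + (6 - W) = 6 - W + 2*W²)
U(k, V) = -V*k/9 (U(k, V) = -k*V/9 = -V*k/9)
U(I(1), -8)² = (-⅑*(-8)*(6 - 1*1 + 2*1²))² = (-⅑*(-8)*(6 - 1 + 2*1))² = (-⅑*(-8)*(6 - 1 + 2))² = (-⅑*(-8)*7)² = (56/9)² = 3136/81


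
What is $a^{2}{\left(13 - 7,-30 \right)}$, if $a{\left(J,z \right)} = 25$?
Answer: $625$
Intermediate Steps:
$a^{2}{\left(13 - 7,-30 \right)} = 25^{2} = 625$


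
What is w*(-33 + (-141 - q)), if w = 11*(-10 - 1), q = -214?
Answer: -4840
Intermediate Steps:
w = -121 (w = 11*(-11) = -121)
w*(-33 + (-141 - q)) = -121*(-33 + (-141 - 1*(-214))) = -121*(-33 + (-141 + 214)) = -121*(-33 + 73) = -121*40 = -4840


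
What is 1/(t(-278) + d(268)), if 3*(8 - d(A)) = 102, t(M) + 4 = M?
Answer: -1/308 ≈ -0.0032468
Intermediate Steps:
t(M) = -4 + M
d(A) = -26 (d(A) = 8 - ⅓*102 = 8 - 34 = -26)
1/(t(-278) + d(268)) = 1/((-4 - 278) - 26) = 1/(-282 - 26) = 1/(-308) = -1/308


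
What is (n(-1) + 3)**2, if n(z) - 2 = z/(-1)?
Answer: 36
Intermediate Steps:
n(z) = 2 - z (n(z) = 2 + z/(-1) = 2 + z*(-1) = 2 - z)
(n(-1) + 3)**2 = ((2 - 1*(-1)) + 3)**2 = ((2 + 1) + 3)**2 = (3 + 3)**2 = 6**2 = 36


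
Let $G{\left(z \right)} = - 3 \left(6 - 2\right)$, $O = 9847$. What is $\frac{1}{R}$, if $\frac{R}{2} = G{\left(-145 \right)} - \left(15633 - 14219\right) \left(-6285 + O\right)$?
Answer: $- \frac{1}{10073360} \approx -9.9272 \cdot 10^{-8}$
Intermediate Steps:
$G{\left(z \right)} = -12$ ($G{\left(z \right)} = \left(-3\right) 4 = -12$)
$R = -10073360$ ($R = 2 \left(-12 - \left(15633 - 14219\right) \left(-6285 + 9847\right)\right) = 2 \left(-12 - 1414 \cdot 3562\right) = 2 \left(-12 - 5036668\right) = 2 \left(-5036680\right) = -10073360$)
$\frac{1}{R} = \frac{1}{-10073360} = - \frac{1}{10073360}$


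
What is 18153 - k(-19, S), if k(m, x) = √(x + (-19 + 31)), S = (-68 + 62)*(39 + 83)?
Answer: 18153 - 12*I*√5 ≈ 18153.0 - 26.833*I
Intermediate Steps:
S = -732 (S = -6*122 = -732)
k(m, x) = √(12 + x) (k(m, x) = √(x + 12) = √(12 + x))
18153 - k(-19, S) = 18153 - √(12 - 732) = 18153 - √(-720) = 18153 - 12*I*√5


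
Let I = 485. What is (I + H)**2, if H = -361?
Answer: 15376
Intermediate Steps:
(I + H)**2 = (485 - 361)**2 = 124**2 = 15376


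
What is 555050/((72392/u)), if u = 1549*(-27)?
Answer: -11606928075/36196 ≈ -3.2067e+5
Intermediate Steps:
u = -41823
555050/((72392/u)) = 555050/((72392/(-41823))) = 555050/((72392*(-1/41823))) = 555050/(-72392/41823) = 555050*(-41823/72392) = -11606928075/36196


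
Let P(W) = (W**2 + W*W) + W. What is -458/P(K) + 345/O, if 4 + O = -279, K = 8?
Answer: -88267/19244 ≈ -4.5867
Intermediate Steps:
O = -283 (O = -4 - 279 = -283)
P(W) = W + 2*W**2 (P(W) = (W**2 + W**2) + W = 2*W**2 + W = W + 2*W**2)
-458/P(K) + 345/O = -458*1/(8*(1 + 2*8)) + 345/(-283) = -458*1/(8*(1 + 16)) + 345*(-1/283) = -458/(8*17) - 345/283 = -458/136 - 345/283 = -458*1/136 - 345/283 = -229/68 - 345/283 = -88267/19244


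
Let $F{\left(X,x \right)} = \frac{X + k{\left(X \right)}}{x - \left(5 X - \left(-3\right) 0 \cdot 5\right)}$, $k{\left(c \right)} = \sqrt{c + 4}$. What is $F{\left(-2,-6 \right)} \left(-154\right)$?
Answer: $77 - \frac{77 \sqrt{2}}{2} \approx 22.553$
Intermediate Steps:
$k{\left(c \right)} = \sqrt{4 + c}$
$F{\left(X,x \right)} = \frac{X + \sqrt{4 + X}}{x - 5 X}$ ($F{\left(X,x \right)} = \frac{X + \sqrt{4 + X}}{x - \left(5 X - \left(-3\right) 0 \cdot 5\right)} = \frac{X + \sqrt{4 + X}}{x + \left(- 5 X + 0 \cdot 5\right)} = \frac{X + \sqrt{4 + X}}{x + \left(- 5 X + 0\right)} = \frac{X + \sqrt{4 + X}}{x - 5 X}$)
$F{\left(-2,-6 \right)} \left(-154\right) = \frac{-2 + \sqrt{4 - 2}}{-6 - -10} \left(-154\right) = \frac{-2 + \sqrt{2}}{-6 + 10} \left(-154\right) = \frac{-2 + \sqrt{2}}{4} \left(-154\right) = \left(- \frac{1}{2} + \frac{\sqrt{2}}{4}\right) \left(-154\right) = 77 - \frac{77 \sqrt{2}}{2}$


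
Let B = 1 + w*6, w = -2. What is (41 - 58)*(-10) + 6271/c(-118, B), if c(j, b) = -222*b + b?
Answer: 419541/2431 ≈ 172.58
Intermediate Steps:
B = -11 (B = 1 - 2*6 = 1 - 12 = -11)
c(j, b) = -221*b
(41 - 58)*(-10) + 6271/c(-118, B) = (41 - 58)*(-10) + 6271/((-221*(-11))) = -17*(-10) + 6271/2431 = 170 + 6271*(1/2431) = 170 + 6271/2431 = 419541/2431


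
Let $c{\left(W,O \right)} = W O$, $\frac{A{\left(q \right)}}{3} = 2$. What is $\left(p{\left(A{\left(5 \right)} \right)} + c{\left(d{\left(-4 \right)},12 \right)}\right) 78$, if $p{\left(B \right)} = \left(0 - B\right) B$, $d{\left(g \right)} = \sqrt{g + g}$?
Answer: $-2808 + 1872 i \sqrt{2} \approx -2808.0 + 2647.4 i$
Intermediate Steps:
$A{\left(q \right)} = 6$ ($A{\left(q \right)} = 3 \cdot 2 = 6$)
$d{\left(g \right)} = \sqrt{2} \sqrt{g}$ ($d{\left(g \right)} = \sqrt{2 g} = \sqrt{2} \sqrt{g}$)
$p{\left(B \right)} = - B^{2}$ ($p{\left(B \right)} = - B B = - B^{2}$)
$c{\left(W,O \right)} = O W$
$\left(p{\left(A{\left(5 \right)} \right)} + c{\left(d{\left(-4 \right)},12 \right)}\right) 78 = \left(- 6^{2} + 12 \sqrt{2} \sqrt{-4}\right) 78 = \left(\left(-1\right) 36 + 12 \sqrt{2} \cdot 2 i\right) 78 = \left(-36 + 12 \cdot 2 i \sqrt{2}\right) 78 = \left(-36 + 24 i \sqrt{2}\right) 78 = -2808 + 1872 i \sqrt{2}$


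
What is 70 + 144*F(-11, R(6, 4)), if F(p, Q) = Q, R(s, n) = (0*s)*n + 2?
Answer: 358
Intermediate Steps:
R(s, n) = 2 (R(s, n) = 0*n + 2 = 0 + 2 = 2)
70 + 144*F(-11, R(6, 4)) = 70 + 144*2 = 70 + 288 = 358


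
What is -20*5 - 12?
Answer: -112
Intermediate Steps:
-20*5 - 12 = -4*25 - 12 = -100 - 12 = -112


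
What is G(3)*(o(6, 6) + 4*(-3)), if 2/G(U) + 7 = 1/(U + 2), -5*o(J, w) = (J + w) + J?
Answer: 78/17 ≈ 4.5882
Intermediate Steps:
o(J, w) = -2*J/5 - w/5 (o(J, w) = -((J + w) + J)/5 = -(w + 2*J)/5 = -2*J/5 - w/5)
G(U) = 2/(-7 + 1/(2 + U)) (G(U) = 2/(-7 + 1/(U + 2)) = 2/(-7 + 1/(2 + U)))
G(3)*(o(6, 6) + 4*(-3)) = (2*(-2 - 1*3)/(13 + 7*3))*((-⅖*6 - ⅕*6) + 4*(-3)) = (2*(-2 - 3)/(13 + 21))*((-12/5 - 6/5) - 12) = (2*(-5)/34)*(-18/5 - 12) = (2*(1/34)*(-5))*(-78/5) = -5/17*(-78/5) = 78/17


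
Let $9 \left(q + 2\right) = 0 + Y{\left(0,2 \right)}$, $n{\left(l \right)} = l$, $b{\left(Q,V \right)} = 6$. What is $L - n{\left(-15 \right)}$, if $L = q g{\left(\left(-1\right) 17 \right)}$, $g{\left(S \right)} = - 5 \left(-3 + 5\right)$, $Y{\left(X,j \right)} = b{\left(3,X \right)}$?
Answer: $\frac{85}{3} \approx 28.333$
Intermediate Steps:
$Y{\left(X,j \right)} = 6$
$g{\left(S \right)} = -10$ ($g{\left(S \right)} = \left(-5\right) 2 = -10$)
$q = - \frac{4}{3}$ ($q = -2 + \frac{0 + 6}{9} = -2 + \frac{1}{9} \cdot 6 = -2 + \frac{2}{3} = - \frac{4}{3} \approx -1.3333$)
$L = \frac{40}{3}$ ($L = \left(- \frac{4}{3}\right) \left(-10\right) = \frac{40}{3} \approx 13.333$)
$L - n{\left(-15 \right)} = \frac{40}{3} - -15 = \frac{40}{3} + 15 = \frac{85}{3}$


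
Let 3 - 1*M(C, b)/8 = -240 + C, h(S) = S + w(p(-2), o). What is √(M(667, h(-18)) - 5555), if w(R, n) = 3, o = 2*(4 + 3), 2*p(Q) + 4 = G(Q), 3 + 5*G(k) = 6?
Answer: I*√8947 ≈ 94.589*I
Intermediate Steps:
G(k) = ⅗ (G(k) = -⅗ + (⅕)*6 = -⅗ + 6/5 = ⅗)
p(Q) = -17/10 (p(Q) = -2 + (½)*(⅗) = -2 + 3/10 = -17/10)
o = 14 (o = 2*7 = 14)
h(S) = 3 + S (h(S) = S + 3 = 3 + S)
M(C, b) = 1944 - 8*C (M(C, b) = 24 - 8*(-240 + C) = 24 + (1920 - 8*C) = 1944 - 8*C)
√(M(667, h(-18)) - 5555) = √((1944 - 8*667) - 5555) = √((1944 - 5336) - 5555) = √(-3392 - 5555) = √(-8947) = I*√8947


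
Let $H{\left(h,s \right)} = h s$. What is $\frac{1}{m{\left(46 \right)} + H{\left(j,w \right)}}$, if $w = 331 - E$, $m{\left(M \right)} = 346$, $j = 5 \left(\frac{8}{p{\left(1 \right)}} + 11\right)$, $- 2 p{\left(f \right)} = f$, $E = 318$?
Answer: $\frac{1}{21} \approx 0.047619$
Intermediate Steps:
$p{\left(f \right)} = - \frac{f}{2}$
$j = -25$ ($j = 5 \left(\frac{8}{\left(- \frac{1}{2}\right) 1} + 11\right) = 5 \left(\frac{8}{- \frac{1}{2}} + 11\right) = 5 \left(8 \left(-2\right) + 11\right) = 5 \left(-16 + 11\right) = 5 \left(-5\right) = -25$)
$w = 13$ ($w = 331 - 318 = 13$)
$\frac{1}{m{\left(46 \right)} + H{\left(j,w \right)}} = \frac{1}{346 - 325} = \frac{1}{21}$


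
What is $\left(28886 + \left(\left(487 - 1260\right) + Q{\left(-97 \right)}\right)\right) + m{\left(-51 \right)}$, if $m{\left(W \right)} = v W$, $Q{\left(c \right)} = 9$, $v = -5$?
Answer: $28377$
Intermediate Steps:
$m{\left(W \right)} = - 5 W$
$\left(28886 + \left(\left(487 - 1260\right) + Q{\left(-97 \right)}\right)\right) + m{\left(-51 \right)} = \left(28886 + \left(\left(487 - 1260\right) + 9\right)\right) - -255 = \left(28886 + \left(-773 + 9\right)\right) + 255 = \left(28886 - 764\right) + 255 = 28122 + 255 = 28377$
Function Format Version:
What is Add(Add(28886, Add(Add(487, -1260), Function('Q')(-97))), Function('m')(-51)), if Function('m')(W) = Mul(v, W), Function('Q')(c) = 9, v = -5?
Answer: 28377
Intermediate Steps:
Function('m')(W) = Mul(-5, W)
Add(Add(28886, Add(Add(487, -1260), Function('Q')(-97))), Function('m')(-51)) = Add(Add(28886, Add(Add(487, -1260), 9)), Mul(-5, -51)) = Add(Add(28886, Add(-773, 9)), 255) = Add(Add(28886, -764), 255) = Add(28122, 255) = 28377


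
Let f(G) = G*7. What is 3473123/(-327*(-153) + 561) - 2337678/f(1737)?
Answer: -1206954013/9764256 ≈ -123.61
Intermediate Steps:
f(G) = 7*G
3473123/(-327*(-153) + 561) - 2337678/f(1737) = 3473123/(-327*(-153) + 561) - 2337678/(7*1737) = 3473123/(50031 + 561) - 2337678/12159 = 3473123/50592 - 2337678*1/12159 = 3473123*(1/50592) - 37106/193 = 3473123/50592 - 37106/193 = -1206954013/9764256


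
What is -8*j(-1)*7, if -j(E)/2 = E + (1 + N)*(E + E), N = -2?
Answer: 112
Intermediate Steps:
j(E) = 2*E (j(E) = -2*(E + (1 - 2)*(E + E)) = -2*(E - 2*E) = -(-2)*E = 2*E)
-8*j(-1)*7 = -16*(-1)*7 = -8*(-2)*7 = 16*7 = 112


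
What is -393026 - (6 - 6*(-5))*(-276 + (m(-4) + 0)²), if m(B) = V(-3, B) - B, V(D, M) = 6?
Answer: -386690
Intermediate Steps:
m(B) = 6 - B
-393026 - (6 - 6*(-5))*(-276 + (m(-4) + 0)²) = -393026 - (6 - 6*(-5))*(-276 + ((6 - 1*(-4)) + 0)²) = -393026 - (6 + 30)*(-276 + ((6 + 4) + 0)²) = -393026 - 36*(-276 + (10 + 0)²) = -393026 - 36*(-276 + 10²) = -393026 - 36*(-276 + 100) = -393026 - 36*(-176) = -393026 - 1*(-6336) = -393026 + 6336 = -386690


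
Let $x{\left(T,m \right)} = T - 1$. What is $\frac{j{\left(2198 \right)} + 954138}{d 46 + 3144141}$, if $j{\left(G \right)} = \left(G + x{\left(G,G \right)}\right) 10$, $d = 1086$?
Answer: $\frac{332696}{1064699} \approx 0.31248$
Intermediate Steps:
$x{\left(T,m \right)} = -1 + T$
$j{\left(G \right)} = -10 + 20 G$ ($j{\left(G \right)} = \left(G + \left(-1 + G\right)\right) 10 = \left(-1 + 2 G\right) 10 = -10 + 20 G$)
$\frac{j{\left(2198 \right)} + 954138}{d 46 + 3144141} = \frac{\left(-10 + 20 \cdot 2198\right) + 954138}{1086 \cdot 46 + 3144141} = \frac{\left(-10 + 43960\right) + 954138}{49956 + 3144141} = \frac{43950 + 954138}{3194097} = 998088 \cdot \frac{1}{3194097} = \frac{332696}{1064699}$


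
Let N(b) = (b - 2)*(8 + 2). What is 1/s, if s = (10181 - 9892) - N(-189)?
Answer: 1/2199 ≈ 0.00045475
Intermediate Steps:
N(b) = -20 + 10*b (N(b) = (-2 + b)*10 = -20 + 10*b)
s = 2199 (s = (10181 - 9892) - (-20 + 10*(-189)) = 289 - (-20 - 1890) = 289 - 1*(-1910) = 289 + 1910 = 2199)
1/s = 1/2199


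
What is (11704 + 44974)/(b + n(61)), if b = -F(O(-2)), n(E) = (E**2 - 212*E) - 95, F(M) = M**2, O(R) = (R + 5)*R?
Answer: -28339/4671 ≈ -6.0670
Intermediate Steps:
O(R) = R*(5 + R) (O(R) = (5 + R)*R = R*(5 + R))
n(E) = -95 + E**2 - 212*E
b = -36 (b = -(-2*(5 - 2))**2 = -(-2*3)**2 = -1*(-6)**2 = -1*36 = -36)
(11704 + 44974)/(b + n(61)) = (11704 + 44974)/(-36 + (-95 + 61**2 - 212*61)) = 56678/(-36 + (-95 + 3721 - 12932)) = 56678/(-36 - 9306) = 56678/(-9342) = 56678*(-1/9342) = -28339/4671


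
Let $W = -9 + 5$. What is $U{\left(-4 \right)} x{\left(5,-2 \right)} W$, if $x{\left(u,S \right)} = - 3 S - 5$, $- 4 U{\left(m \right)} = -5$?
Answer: $-5$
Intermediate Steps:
$U{\left(m \right)} = \frac{5}{4}$ ($U{\left(m \right)} = \left(- \frac{1}{4}\right) \left(-5\right) = \frac{5}{4}$)
$x{\left(u,S \right)} = -5 - 3 S$
$W = -4$
$U{\left(-4 \right)} x{\left(5,-2 \right)} W = \frac{5 \left(-5 - -6\right)}{4} \left(-4\right) = \frac{5 \left(-5 + 6\right)}{4} \left(-4\right) = \frac{5}{4} \cdot 1 \left(-4\right) = \frac{5}{4} \left(-4\right) = -5$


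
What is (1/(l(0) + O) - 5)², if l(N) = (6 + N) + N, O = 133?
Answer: 481636/19321 ≈ 24.928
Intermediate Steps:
l(N) = 6 + 2*N
(1/(l(0) + O) - 5)² = (1/((6 + 2*0) + 133) - 5)² = (1/((6 + 0) + 133) - 5)² = (1/(6 + 133) - 5)² = (1/139 - 5)² = (-694/139)² = 481636/19321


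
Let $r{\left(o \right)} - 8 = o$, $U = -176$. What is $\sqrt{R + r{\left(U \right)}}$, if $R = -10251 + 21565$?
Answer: $\sqrt{11146} \approx 105.57$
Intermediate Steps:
$r{\left(o \right)} = 8 + o$
$R = 11314$
$\sqrt{R + r{\left(U \right)}} = \sqrt{11314 + \left(8 - 176\right)} = \sqrt{11314 - 168} = \sqrt{11146}$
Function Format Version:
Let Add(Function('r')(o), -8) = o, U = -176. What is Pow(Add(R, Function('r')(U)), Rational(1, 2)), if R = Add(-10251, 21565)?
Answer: Pow(11146, Rational(1, 2)) ≈ 105.57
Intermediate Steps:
Function('r')(o) = Add(8, o)
R = 11314
Pow(Add(R, Function('r')(U)), Rational(1, 2)) = Pow(Add(11314, Add(8, -176)), Rational(1, 2)) = Pow(Add(11314, -168), Rational(1, 2)) = Pow(11146, Rational(1, 2))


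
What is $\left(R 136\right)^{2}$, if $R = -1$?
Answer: $18496$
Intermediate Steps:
$\left(R 136\right)^{2} = \left(\left(-1\right) 136\right)^{2} = \left(-136\right)^{2} = 18496$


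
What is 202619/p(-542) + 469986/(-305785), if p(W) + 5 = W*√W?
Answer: (-254732412*√542 + 61960200845*I)/(305785*(-5*I + 542*√542)) ≈ -1.5433 + 16.058*I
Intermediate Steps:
p(W) = -5 + W^(3/2) (p(W) = -5 + W*√W = -5 + W^(3/2))
202619/p(-542) + 469986/(-305785) = 202619/(-5 + (-542)^(3/2)) + 469986/(-305785) = 202619/(-5 - 542*I*√542) + 469986*(-1/305785) = 202619/(-5 - 542*I*√542) - 469986/305785 = -469986/305785 + 202619/(-5 - 542*I*√542)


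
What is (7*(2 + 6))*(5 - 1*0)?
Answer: 280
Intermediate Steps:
(7*(2 + 6))*(5 - 1*0) = (7*8)*(5 + 0) = 56*5 = 280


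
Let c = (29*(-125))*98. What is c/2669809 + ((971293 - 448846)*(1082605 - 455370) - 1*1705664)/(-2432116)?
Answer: -874884827676848229/6493285185844 ≈ -1.3474e+5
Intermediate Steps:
c = -355250 (c = -3625*98 = -355250)
c/2669809 + ((971293 - 448846)*(1082605 - 455370) - 1*1705664)/(-2432116) = -355250/2669809 + ((971293 - 448846)*(1082605 - 455370) - 1*1705664)/(-2432116) = -355250*1/2669809 + (522447*627235 - 1705664)*(-1/2432116) = -355250/2669809 + (327697044045 - 1705664)*(-1/2432116) = -355250/2669809 + 327695338381*(-1/2432116) = -355250/2669809 - 327695338381/2432116 = -874884827676848229/6493285185844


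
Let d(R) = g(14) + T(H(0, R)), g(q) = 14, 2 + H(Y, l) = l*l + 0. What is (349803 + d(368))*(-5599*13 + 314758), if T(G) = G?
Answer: 117413766069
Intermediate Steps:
H(Y, l) = -2 + l**2 (H(Y, l) = -2 + (l*l + 0) = -2 + (l**2 + 0) = -2 + l**2)
d(R) = 12 + R**2 (d(R) = 14 + (-2 + R**2) = 12 + R**2)
(349803 + d(368))*(-5599*13 + 314758) = (349803 + (12 + 368**2))*(-5599*13 + 314758) = (349803 + (12 + 135424))*(-72787 + 314758) = (349803 + 135436)*241971 = 485239*241971 = 117413766069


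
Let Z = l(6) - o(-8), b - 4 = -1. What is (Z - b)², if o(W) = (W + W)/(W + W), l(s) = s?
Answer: 4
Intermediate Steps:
o(W) = 1 (o(W) = (2*W)/((2*W)) = (2*W)*(1/(2*W)) = 1)
b = 3 (b = 4 - 1 = 3)
Z = 5 (Z = 6 - 1*1 = 6 - 1 = 5)
(Z - b)² = (5 - 1*3)² = (5 - 3)² = 2² = 4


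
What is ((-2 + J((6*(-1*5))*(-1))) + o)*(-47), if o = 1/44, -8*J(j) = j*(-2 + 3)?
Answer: 2961/11 ≈ 269.18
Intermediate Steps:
J(j) = -j/8 (J(j) = -j*(-2 + 3)/8 = -j/8)
o = 1/44 (o = 1*(1/44) = 1/44 ≈ 0.022727)
((-2 + J((6*(-1*5))*(-1))) + o)*(-47) = ((-2 - 6*(-1*5)*(-1)/8) + 1/44)*(-47) = ((-2 - 6*(-5)*(-1)/8) + 1/44)*(-47) = ((-2 - (-15)*(-1)/4) + 1/44)*(-47) = ((-2 - 1/8*30) + 1/44)*(-47) = ((-2 - 15/4) + 1/44)*(-47) = (-23/4 + 1/44)*(-47) = -63/11*(-47) = 2961/11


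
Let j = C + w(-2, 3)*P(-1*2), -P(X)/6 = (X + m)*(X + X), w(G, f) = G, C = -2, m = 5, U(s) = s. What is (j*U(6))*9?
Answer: -7884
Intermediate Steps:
P(X) = -12*X*(5 + X) (P(X) = -6*(X + 5)*(X + X) = -6*(5 + X)*2*X = -12*X*(5 + X))
j = -146 (j = -2 - (-24)*(-1*2)*(5 - 1*2) = -2 - (-24)*(-2)*(5 - 2) = -2 - (-24)*(-2)*3 = -2 - 2*72 = -2 - 144 = -146)
(j*U(6))*9 = -146*6*9 = -876*9 = -7884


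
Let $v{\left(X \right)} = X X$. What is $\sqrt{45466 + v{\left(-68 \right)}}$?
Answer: $\sqrt{50090} \approx 223.81$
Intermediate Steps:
$v{\left(X \right)} = X^{2}$
$\sqrt{45466 + v{\left(-68 \right)}} = \sqrt{45466 + \left(-68\right)^{2}} = \sqrt{45466 + 4624} = \sqrt{50090}$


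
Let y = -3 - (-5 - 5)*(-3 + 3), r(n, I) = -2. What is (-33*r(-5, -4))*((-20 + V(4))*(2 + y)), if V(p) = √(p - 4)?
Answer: 1320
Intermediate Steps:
y = -3 (y = -3 - (-10)*0 = -3 - 1*0 = -3 + 0 = -3)
V(p) = √(-4 + p)
(-33*r(-5, -4))*((-20 + V(4))*(2 + y)) = (-33*(-2))*((-20 + √(-4 + 4))*(2 - 3)) = 66*((-20 + √0)*(-1)) = 66*((-20 + 0)*(-1)) = 66*(-20*(-1)) = 66*20 = 1320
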